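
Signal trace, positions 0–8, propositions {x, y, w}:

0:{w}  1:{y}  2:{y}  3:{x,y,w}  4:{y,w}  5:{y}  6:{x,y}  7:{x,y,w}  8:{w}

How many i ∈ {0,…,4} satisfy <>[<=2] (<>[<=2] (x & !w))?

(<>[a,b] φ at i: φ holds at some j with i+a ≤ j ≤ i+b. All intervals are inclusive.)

Evaluate at each i in [0,4]:
  i=0: ✗ (none in [0,2])
  i=1: ✗ (none in [1,3])
  i=2: ✓ (witness j=4)
  i=3: ✓ (witness j=4)
  i=4: ✓ (witness j=4)
Positions where it holds: {2, 3, 4} → 3.

3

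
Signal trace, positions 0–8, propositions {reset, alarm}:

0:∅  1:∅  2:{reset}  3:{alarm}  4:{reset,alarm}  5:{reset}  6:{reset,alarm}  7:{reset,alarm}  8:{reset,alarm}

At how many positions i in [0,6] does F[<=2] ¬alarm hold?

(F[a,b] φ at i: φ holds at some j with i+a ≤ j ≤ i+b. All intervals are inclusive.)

Evaluate at each i in [0,6]:
  i=0: ✓ (witness j=0)
  i=1: ✓ (witness j=1)
  i=2: ✓ (witness j=2)
  i=3: ✓ (witness j=5)
  i=4: ✓ (witness j=5)
  i=5: ✓ (witness j=5)
  i=6: ✗ (none in [6,8])
Positions where it holds: {0, 1, 2, 3, 4, 5} → 6.

6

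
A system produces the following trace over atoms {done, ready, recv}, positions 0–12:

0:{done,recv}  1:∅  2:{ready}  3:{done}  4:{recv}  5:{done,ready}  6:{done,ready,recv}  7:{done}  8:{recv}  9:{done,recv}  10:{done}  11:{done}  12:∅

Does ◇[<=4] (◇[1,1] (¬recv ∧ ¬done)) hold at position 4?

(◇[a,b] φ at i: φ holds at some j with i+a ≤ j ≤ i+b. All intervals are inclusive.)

False

Check ◇[1,1] (¬recv ∧ ¬done) at each j in [4,8]:
  j=4: fails (none in [5,5])
  j=5: fails (none in [6,6])
  j=6: fails (none in [7,7])
  j=7: fails (none in [8,8])
  j=8: fails (none in [9,9])
No position in the window satisfies it → formula fails.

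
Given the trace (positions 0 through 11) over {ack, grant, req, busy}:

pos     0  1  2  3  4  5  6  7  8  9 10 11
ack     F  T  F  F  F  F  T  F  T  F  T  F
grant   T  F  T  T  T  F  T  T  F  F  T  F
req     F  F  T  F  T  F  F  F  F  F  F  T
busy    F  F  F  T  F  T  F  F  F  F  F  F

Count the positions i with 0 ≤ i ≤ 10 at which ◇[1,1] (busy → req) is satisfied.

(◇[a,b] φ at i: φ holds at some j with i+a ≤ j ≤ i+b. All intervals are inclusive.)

9

Evaluate at each i in [0,10]:
  i=0: ✓ (witness j=1)
  i=1: ✓ (witness j=2)
  i=2: ✗ (none in [3,3])
  i=3: ✓ (witness j=4)
  i=4: ✗ (none in [5,5])
  i=5: ✓ (witness j=6)
  i=6: ✓ (witness j=7)
  i=7: ✓ (witness j=8)
  i=8: ✓ (witness j=9)
  i=9: ✓ (witness j=10)
  i=10: ✓ (witness j=11)
Positions where it holds: {0, 1, 3, 5, 6, 7, 8, 9, 10} → 9.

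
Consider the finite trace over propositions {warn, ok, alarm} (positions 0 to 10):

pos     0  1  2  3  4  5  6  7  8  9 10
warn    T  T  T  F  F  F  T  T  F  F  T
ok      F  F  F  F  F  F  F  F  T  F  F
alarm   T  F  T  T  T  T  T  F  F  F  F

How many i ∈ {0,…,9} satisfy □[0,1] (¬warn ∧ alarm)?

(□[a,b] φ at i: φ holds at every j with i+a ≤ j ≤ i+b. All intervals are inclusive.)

Evaluate at each i in [0,9]:
  i=0: ✗ (fails at j=0)
  i=1: ✗ (fails at j=1)
  i=2: ✗ (fails at j=2)
  i=3: ✓ (all of [3,4])
  i=4: ✓ (all of [4,5])
  i=5: ✗ (fails at j=6)
  i=6: ✗ (fails at j=6)
  i=7: ✗ (fails at j=7)
  i=8: ✗ (fails at j=8)
  i=9: ✗ (fails at j=9)
Positions where it holds: {3, 4} → 2.

2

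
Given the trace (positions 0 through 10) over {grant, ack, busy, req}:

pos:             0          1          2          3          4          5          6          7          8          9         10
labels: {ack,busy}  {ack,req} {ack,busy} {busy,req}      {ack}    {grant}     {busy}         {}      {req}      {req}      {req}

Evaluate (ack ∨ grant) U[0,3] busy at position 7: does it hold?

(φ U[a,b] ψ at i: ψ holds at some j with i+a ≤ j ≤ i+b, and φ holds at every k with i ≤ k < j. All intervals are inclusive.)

Need some j in [7,10] with busy, and (ack ∨ grant) at every k in [7,j-1].
  j=7: busy false.
  j=8: busy false.
  j=9: busy false.
  j=10: busy false.
No j in the window works → until fails.

False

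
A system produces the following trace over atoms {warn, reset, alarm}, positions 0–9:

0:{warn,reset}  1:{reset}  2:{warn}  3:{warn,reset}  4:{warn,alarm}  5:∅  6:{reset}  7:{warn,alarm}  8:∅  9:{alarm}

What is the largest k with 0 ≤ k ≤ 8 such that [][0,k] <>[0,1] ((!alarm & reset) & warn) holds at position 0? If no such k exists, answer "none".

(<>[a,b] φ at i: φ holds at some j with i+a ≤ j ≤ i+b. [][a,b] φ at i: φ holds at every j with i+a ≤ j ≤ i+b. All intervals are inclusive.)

<>[0,1] ((!alarm & reset) & warn) must hold from j=0 onward; find where it first fails.
  j=0: holds
  j=1: fails
Holds on [0,0], so largest k = 0.

0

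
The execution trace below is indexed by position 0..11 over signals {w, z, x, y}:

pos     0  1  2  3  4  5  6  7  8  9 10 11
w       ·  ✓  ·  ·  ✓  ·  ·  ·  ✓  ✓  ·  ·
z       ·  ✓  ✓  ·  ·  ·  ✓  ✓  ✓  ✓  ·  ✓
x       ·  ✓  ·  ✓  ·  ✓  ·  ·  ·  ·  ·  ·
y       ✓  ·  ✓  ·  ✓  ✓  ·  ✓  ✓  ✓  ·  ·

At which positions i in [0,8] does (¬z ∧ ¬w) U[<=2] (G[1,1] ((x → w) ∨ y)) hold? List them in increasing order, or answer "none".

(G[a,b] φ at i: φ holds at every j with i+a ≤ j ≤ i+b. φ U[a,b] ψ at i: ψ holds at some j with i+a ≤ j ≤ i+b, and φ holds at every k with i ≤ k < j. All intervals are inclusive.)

0, 1, 3, 4, 5, 6, 7, 8

Evaluate at each i in [0,8]:
  i=0: ✓ (rhs at j=0)
  i=1: ✓ (rhs at j=1)
  i=2: ✗ (lhs fails at k=2 before rhs at j=3)
  i=3: ✓ (rhs at j=3)
  i=4: ✓ (rhs at j=4)
  i=5: ✓ (rhs at j=5)
  i=6: ✓ (rhs at j=6)
  i=7: ✓ (rhs at j=7)
  i=8: ✓ (rhs at j=8)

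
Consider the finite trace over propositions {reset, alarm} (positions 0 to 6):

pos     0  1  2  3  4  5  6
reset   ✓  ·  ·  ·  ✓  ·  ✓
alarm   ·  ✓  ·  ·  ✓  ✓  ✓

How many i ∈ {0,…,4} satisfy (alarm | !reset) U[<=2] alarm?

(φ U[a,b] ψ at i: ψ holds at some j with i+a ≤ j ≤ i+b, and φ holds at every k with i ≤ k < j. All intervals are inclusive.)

4

Evaluate at each i in [0,4]:
  i=0: ✗ (lhs fails at k=0 before rhs at j=1)
  i=1: ✓ (rhs at j=1)
  i=2: ✓ (rhs at j=4; lhs holds on [2,3])
  i=3: ✓ (rhs at j=4; lhs holds on [3,3])
  i=4: ✓ (rhs at j=4)
Positions where it holds: {1, 2, 3, 4} → 4.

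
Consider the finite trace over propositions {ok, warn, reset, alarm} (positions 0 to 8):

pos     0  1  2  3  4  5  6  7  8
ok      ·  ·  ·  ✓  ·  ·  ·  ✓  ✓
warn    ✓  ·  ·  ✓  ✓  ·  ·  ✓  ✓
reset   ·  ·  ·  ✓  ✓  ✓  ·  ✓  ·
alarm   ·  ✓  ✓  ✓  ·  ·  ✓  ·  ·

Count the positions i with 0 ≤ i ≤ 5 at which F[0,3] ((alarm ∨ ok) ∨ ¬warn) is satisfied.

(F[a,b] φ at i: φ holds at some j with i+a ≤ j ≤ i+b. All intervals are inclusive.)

Evaluate at each i in [0,5]:
  i=0: ✓ (witness j=1)
  i=1: ✓ (witness j=1)
  i=2: ✓ (witness j=2)
  i=3: ✓ (witness j=3)
  i=4: ✓ (witness j=5)
  i=5: ✓ (witness j=5)
Positions where it holds: {0, 1, 2, 3, 4, 5} → 6.

6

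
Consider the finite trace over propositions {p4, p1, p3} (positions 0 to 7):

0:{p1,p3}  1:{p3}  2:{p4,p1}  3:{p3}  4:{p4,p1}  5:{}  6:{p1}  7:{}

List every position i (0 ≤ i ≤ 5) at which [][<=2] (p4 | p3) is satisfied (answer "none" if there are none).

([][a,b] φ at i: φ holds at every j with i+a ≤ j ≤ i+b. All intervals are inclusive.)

0, 1, 2

Evaluate at each i in [0,5]:
  i=0: ✓ (all of [0,2])
  i=1: ✓ (all of [1,3])
  i=2: ✓ (all of [2,4])
  i=3: ✗ (fails at j=5)
  i=4: ✗ (fails at j=5)
  i=5: ✗ (fails at j=5)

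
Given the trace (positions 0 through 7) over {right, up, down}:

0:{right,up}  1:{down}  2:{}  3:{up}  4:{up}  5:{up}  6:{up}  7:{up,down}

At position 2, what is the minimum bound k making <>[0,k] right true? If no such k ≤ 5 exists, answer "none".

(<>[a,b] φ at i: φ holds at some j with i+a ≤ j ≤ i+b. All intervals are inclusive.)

none

Scan j = 2,3,… for right:
  j=2: fails
  j=3: fails
  j=4: fails
  j=5: fails
  j=6: fails
  j=7: fails
No j in [2,7] satisfies it → none.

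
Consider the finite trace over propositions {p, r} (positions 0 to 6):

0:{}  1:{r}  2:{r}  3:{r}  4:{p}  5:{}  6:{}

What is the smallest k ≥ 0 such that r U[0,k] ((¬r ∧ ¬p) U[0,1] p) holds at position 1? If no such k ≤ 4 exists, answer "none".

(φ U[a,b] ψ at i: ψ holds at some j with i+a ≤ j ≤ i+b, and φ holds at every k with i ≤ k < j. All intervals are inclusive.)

Need earliest j ≥ 1 with ((¬r ∧ ¬p) U[0,1] p), and r at every k in [1,j-1].
  j=1: rhs fails.
  j=2: rhs fails.
  j=3: rhs fails.
  j=4: rhs holds; lhs holds on [1,3]. k = 3.

3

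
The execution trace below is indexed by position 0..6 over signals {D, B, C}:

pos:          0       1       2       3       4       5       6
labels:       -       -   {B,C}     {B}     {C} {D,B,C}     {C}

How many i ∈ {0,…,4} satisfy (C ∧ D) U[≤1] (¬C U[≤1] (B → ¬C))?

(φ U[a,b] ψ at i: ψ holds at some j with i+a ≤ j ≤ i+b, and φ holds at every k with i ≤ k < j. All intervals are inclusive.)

Evaluate at each i in [0,4]:
  i=0: ✓ (rhs at j=0)
  i=1: ✓ (rhs at j=1)
  i=2: ✗ (lhs fails at k=2 before rhs at j=3)
  i=3: ✓ (rhs at j=3)
  i=4: ✓ (rhs at j=4)
Positions where it holds: {0, 1, 3, 4} → 4.

4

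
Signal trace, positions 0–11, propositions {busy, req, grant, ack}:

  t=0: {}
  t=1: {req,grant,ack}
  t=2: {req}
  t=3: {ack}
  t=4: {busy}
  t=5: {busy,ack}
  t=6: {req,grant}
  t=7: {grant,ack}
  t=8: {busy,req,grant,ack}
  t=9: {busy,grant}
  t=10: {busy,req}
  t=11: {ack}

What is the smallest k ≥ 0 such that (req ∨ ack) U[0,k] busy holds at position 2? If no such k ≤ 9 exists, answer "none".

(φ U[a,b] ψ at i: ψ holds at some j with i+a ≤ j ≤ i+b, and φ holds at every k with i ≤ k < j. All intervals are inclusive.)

2

Need earliest j ≥ 2 with busy, and (req ∨ ack) at every k in [2,j-1].
  j=2: rhs fails.
  j=3: rhs fails.
  j=4: rhs holds; lhs holds on [2,3]. k = 2.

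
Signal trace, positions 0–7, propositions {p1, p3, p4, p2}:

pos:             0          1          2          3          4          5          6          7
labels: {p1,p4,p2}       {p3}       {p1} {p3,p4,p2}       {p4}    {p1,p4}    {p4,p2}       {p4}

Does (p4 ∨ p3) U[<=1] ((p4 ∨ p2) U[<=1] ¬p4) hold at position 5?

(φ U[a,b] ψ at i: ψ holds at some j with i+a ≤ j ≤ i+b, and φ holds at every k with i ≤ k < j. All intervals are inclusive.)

False

Need some j in [5,6] with ((p4 ∨ p2) U[<=1] ¬p4), and (p4 ∨ p3) at every k in [5,j-1].
  j=5: ((p4 ∨ p2) U[<=1] ¬p4) — fails.
  j=6: ((p4 ∨ p2) U[<=1] ¬p4) — fails.
No j in the window works → until fails.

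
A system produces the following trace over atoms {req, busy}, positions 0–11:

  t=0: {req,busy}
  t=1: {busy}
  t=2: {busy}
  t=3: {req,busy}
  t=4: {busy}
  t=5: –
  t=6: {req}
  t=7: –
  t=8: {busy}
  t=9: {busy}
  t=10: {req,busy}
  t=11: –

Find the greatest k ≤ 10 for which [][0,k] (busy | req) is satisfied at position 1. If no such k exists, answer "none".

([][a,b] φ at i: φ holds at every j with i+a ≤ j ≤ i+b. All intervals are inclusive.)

3

(busy | req) must hold from j=1 onward; find where it first fails.
  j=1: holds
  j=2: holds
  j=3: holds
  j=4: holds
  j=5: fails
Holds on [1,4], so largest k = 3.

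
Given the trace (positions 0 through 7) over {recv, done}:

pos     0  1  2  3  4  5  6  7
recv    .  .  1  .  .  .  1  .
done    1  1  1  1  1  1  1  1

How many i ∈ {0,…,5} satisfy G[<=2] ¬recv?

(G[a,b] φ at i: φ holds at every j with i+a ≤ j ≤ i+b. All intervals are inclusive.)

Evaluate at each i in [0,5]:
  i=0: ✗ (fails at j=2)
  i=1: ✗ (fails at j=2)
  i=2: ✗ (fails at j=2)
  i=3: ✓ (all of [3,5])
  i=4: ✗ (fails at j=6)
  i=5: ✗ (fails at j=6)
Positions where it holds: {3} → 1.

1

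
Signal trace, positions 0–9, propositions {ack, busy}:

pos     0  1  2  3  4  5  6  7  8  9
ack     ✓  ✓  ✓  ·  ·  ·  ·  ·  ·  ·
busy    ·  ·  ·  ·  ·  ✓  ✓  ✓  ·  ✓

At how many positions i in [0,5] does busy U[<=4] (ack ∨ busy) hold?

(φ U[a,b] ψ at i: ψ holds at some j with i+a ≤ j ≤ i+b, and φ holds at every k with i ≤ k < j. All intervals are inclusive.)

4

Evaluate at each i in [0,5]:
  i=0: ✓ (rhs at j=0)
  i=1: ✓ (rhs at j=1)
  i=2: ✓ (rhs at j=2)
  i=3: ✗ (lhs fails at k=3 before rhs at j=5)
  i=4: ✗ (lhs fails at k=4 before rhs at j=5)
  i=5: ✓ (rhs at j=5)
Positions where it holds: {0, 1, 2, 5} → 4.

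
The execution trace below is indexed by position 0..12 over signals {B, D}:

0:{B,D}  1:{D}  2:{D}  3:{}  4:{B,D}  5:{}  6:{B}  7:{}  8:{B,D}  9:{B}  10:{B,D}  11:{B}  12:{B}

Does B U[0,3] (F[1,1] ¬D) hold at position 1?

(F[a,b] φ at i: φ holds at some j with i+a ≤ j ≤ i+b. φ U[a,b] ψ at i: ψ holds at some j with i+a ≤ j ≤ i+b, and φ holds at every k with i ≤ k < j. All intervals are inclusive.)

Need some j in [1,4] with F[1,1] ¬D, and B at every k in [1,j-1].
  j=1: F[1,1] ¬D — fails (none in [2,2]).
  j=2: F[1,1] ¬D holds, but B fails at k=1 → not this j.
  j=3: F[1,1] ¬D — fails (none in [4,4]).
  j=4: F[1,1] ¬D holds, but B fails at k=1 → not this j.
No j in the window works → until fails.

Does not hold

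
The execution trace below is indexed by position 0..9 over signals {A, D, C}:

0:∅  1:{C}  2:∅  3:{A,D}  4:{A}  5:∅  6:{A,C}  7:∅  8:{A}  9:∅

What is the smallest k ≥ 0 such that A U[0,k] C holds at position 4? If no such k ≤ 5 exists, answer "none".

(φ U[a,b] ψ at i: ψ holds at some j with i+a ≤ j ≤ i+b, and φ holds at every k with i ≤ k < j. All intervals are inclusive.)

Need earliest j ≥ 4 with C, and A at every k in [4,j-1].
  j=4: rhs fails.
  j=5: rhs fails.
  j=6: rhs holds but lhs fails at k=5.
  j=7: rhs fails.
  j=8: rhs fails.
  j=9: rhs fails.
No witness within the range → none.

none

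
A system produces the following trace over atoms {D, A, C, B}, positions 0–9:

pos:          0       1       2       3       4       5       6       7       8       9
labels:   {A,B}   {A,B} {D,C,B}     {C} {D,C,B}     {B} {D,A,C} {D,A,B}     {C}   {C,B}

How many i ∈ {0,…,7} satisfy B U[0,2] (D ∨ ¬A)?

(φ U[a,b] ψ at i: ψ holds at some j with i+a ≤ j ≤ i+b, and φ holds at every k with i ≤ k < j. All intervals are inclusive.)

Evaluate at each i in [0,7]:
  i=0: ✓ (rhs at j=2; lhs holds on [0,1])
  i=1: ✓ (rhs at j=2; lhs holds on [1,1])
  i=2: ✓ (rhs at j=2)
  i=3: ✓ (rhs at j=3)
  i=4: ✓ (rhs at j=4)
  i=5: ✓ (rhs at j=5)
  i=6: ✓ (rhs at j=6)
  i=7: ✓ (rhs at j=7)
Positions where it holds: {0, 1, 2, 3, 4, 5, 6, 7} → 8.

8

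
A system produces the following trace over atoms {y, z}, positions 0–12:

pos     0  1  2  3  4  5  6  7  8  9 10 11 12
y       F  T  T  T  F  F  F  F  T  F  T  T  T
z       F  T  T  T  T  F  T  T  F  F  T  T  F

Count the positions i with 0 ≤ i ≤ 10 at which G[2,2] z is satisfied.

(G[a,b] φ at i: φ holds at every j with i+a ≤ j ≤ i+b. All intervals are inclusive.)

Evaluate at each i in [0,10]:
  i=0: ✓ (all of [2,2])
  i=1: ✓ (all of [3,3])
  i=2: ✓ (all of [4,4])
  i=3: ✗ (fails at j=5)
  i=4: ✓ (all of [6,6])
  i=5: ✓ (all of [7,7])
  i=6: ✗ (fails at j=8)
  i=7: ✗ (fails at j=9)
  i=8: ✓ (all of [10,10])
  i=9: ✓ (all of [11,11])
  i=10: ✗ (fails at j=12)
Positions where it holds: {0, 1, 2, 4, 5, 8, 9} → 7.

7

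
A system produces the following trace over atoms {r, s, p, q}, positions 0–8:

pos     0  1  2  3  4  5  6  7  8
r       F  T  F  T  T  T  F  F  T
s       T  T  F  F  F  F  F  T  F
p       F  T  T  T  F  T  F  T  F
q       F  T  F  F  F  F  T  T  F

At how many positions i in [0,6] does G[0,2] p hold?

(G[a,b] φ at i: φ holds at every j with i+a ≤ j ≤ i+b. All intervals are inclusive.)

Evaluate at each i in [0,6]:
  i=0: ✗ (fails at j=0)
  i=1: ✓ (all of [1,3])
  i=2: ✗ (fails at j=4)
  i=3: ✗ (fails at j=4)
  i=4: ✗ (fails at j=4)
  i=5: ✗ (fails at j=6)
  i=6: ✗ (fails at j=6)
Positions where it holds: {1} → 1.

1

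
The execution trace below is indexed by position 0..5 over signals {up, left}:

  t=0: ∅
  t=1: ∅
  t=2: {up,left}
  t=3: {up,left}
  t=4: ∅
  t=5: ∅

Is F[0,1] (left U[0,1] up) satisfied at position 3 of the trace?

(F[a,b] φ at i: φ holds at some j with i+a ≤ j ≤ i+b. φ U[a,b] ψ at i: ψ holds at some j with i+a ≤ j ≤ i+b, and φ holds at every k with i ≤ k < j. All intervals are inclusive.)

Yes

Check (left U[0,1] up) at each j in [3,4]:
  j=3: holds
  j=4: fails
Found at j=3 → formula holds.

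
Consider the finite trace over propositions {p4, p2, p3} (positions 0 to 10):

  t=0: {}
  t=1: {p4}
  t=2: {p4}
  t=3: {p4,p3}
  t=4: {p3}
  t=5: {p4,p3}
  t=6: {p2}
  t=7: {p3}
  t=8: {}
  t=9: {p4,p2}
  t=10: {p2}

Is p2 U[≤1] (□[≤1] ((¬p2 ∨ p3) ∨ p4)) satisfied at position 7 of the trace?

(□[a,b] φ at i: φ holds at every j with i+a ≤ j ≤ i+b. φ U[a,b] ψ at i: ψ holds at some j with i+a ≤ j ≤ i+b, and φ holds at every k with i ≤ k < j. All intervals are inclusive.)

True

Need some j in [7,8] with □[≤1] ((¬p2 ∨ p3) ∨ p4), and p2 at every k in [7,j-1].
  j=7: □[≤1] ((¬p2 ∨ p3) ∨ p4) holds; no prefix to check → satisfied.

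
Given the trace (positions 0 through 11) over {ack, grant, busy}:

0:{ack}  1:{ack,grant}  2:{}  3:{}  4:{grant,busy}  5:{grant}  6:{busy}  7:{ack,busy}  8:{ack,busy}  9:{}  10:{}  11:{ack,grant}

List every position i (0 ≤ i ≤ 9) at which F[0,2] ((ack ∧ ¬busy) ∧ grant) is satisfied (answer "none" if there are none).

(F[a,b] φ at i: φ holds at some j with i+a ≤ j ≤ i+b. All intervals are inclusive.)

Evaluate at each i in [0,9]:
  i=0: ✓ (witness j=1)
  i=1: ✓ (witness j=1)
  i=2: ✗ (none in [2,4])
  i=3: ✗ (none in [3,5])
  i=4: ✗ (none in [4,6])
  i=5: ✗ (none in [5,7])
  i=6: ✗ (none in [6,8])
  i=7: ✗ (none in [7,9])
  i=8: ✗ (none in [8,10])
  i=9: ✓ (witness j=11)

0, 1, 9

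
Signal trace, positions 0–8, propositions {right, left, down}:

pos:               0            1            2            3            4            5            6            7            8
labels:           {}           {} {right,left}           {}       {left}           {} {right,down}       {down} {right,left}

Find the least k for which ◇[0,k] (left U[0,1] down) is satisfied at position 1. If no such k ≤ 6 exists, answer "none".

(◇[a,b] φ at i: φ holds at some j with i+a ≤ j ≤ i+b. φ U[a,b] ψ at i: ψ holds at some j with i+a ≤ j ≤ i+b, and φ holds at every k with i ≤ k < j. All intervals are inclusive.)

5

Scan j = 1,2,… for (left U[0,1] down):
  j=1: fails
  j=2: fails
  j=3: fails
  j=4: fails
  j=5: fails
  j=6: holds
First hit at j=6, so smallest k = 6-1 = 5.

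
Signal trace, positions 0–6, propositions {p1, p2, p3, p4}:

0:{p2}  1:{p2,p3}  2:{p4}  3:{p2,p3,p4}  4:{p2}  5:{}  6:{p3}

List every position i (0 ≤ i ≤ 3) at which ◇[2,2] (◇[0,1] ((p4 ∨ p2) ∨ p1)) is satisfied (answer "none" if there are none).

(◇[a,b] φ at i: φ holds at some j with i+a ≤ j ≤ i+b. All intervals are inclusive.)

0, 1, 2

Evaluate at each i in [0,3]:
  i=0: ✓ (witness j=2)
  i=1: ✓ (witness j=3)
  i=2: ✓ (witness j=4)
  i=3: ✗ (none in [5,5])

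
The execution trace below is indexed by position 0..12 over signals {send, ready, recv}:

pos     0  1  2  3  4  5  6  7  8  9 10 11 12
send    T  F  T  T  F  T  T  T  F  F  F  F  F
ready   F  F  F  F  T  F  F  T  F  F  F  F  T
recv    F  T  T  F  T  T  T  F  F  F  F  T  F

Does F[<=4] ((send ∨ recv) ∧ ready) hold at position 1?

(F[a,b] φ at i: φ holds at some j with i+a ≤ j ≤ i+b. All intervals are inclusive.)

Check ((send ∨ recv) ∧ ready) at each j in [1,5]:
  j=1: false
  j=2: false
  j=3: false
  j=4: true
  j=5: false
Found at j=4 → formula holds.

True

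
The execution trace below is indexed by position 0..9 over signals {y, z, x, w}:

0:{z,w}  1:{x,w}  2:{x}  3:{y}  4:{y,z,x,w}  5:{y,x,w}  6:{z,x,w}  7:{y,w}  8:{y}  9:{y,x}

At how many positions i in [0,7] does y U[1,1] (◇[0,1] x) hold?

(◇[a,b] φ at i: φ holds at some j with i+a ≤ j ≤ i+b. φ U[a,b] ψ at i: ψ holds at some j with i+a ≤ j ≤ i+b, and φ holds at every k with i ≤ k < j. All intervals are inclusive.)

Evaluate at each i in [0,7]:
  i=0: ✗ (lhs fails at k=0 before rhs at j=1)
  i=1: ✗ (lhs fails at k=1 before rhs at j=2)
  i=2: ✗ (lhs fails at k=2 before rhs at j=3)
  i=3: ✓ (rhs at j=4; lhs holds on [3,3])
  i=4: ✓ (rhs at j=5; lhs holds on [4,4])
  i=5: ✓ (rhs at j=6; lhs holds on [5,5])
  i=6: ✗ (no rhs in [7,7])
  i=7: ✓ (rhs at j=8; lhs holds on [7,7])
Positions where it holds: {3, 4, 5, 7} → 4.

4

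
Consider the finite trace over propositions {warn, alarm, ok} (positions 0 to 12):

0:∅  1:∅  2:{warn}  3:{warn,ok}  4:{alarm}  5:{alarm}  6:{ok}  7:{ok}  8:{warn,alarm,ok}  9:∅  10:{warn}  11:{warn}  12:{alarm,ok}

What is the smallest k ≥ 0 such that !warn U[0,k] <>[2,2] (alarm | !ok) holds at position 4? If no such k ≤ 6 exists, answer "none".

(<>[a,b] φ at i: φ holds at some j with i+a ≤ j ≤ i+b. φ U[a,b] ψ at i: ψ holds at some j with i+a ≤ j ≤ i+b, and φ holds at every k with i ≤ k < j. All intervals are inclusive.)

2

Need earliest j ≥ 4 with <>[2,2] (alarm | !ok), and !warn at every k in [4,j-1].
  j=4: rhs fails.
  j=5: rhs fails.
  j=6: rhs holds; lhs holds on [4,5]. k = 2.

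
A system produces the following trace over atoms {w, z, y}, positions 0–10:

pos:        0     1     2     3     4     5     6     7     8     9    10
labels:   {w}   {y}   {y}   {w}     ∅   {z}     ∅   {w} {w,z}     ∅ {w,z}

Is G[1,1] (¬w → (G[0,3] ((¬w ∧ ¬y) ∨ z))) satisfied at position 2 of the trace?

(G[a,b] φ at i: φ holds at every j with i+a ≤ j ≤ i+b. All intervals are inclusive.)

Yes

Check (¬w → (G[0,3] ((¬w ∧ ¬y) ∨ z))) at every j in [3,3]:
  j=3: antecedent false → ✓
All positions satisfy it → formula holds.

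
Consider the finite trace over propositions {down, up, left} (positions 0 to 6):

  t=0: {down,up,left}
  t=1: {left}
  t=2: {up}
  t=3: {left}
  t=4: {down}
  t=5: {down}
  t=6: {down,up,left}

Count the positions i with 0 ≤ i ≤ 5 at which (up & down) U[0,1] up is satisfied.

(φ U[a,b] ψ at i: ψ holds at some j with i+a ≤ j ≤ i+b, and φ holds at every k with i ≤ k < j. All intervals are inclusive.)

Evaluate at each i in [0,5]:
  i=0: ✓ (rhs at j=0)
  i=1: ✗ (lhs fails at k=1 before rhs at j=2)
  i=2: ✓ (rhs at j=2)
  i=3: ✗ (no rhs in [3,4])
  i=4: ✗ (no rhs in [4,5])
  i=5: ✗ (lhs fails at k=5 before rhs at j=6)
Positions where it holds: {0, 2} → 2.

2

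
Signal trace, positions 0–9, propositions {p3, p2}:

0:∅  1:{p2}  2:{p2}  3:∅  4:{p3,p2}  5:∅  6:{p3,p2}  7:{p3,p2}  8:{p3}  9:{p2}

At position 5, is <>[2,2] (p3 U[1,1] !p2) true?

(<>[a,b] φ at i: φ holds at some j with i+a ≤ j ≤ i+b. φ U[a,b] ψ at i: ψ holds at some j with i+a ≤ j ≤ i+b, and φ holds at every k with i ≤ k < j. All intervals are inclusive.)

True

Check (p3 U[1,1] !p2) at each j in [7,7]:
  j=7: holds
Found at j=7 → formula holds.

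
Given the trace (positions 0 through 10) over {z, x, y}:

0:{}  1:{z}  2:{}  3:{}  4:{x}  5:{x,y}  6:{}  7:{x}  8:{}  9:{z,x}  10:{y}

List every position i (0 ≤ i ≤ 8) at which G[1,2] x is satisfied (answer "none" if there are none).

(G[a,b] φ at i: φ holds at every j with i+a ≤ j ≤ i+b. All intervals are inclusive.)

3

Evaluate at each i in [0,8]:
  i=0: ✗ (fails at j=1)
  i=1: ✗ (fails at j=2)
  i=2: ✗ (fails at j=3)
  i=3: ✓ (all of [4,5])
  i=4: ✗ (fails at j=6)
  i=5: ✗ (fails at j=6)
  i=6: ✗ (fails at j=8)
  i=7: ✗ (fails at j=8)
  i=8: ✗ (fails at j=10)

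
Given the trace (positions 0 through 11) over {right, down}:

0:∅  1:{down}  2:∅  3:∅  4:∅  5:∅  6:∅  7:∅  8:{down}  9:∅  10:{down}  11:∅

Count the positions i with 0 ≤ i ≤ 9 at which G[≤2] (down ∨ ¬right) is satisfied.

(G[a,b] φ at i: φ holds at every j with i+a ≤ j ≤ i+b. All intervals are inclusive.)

10

Evaluate at each i in [0,9]:
  i=0: ✓ (all of [0,2])
  i=1: ✓ (all of [1,3])
  i=2: ✓ (all of [2,4])
  i=3: ✓ (all of [3,5])
  i=4: ✓ (all of [4,6])
  i=5: ✓ (all of [5,7])
  i=6: ✓ (all of [6,8])
  i=7: ✓ (all of [7,9])
  i=8: ✓ (all of [8,10])
  i=9: ✓ (all of [9,11])
Positions where it holds: {0, 1, 2, 3, 4, 5, 6, 7, 8, 9} → 10.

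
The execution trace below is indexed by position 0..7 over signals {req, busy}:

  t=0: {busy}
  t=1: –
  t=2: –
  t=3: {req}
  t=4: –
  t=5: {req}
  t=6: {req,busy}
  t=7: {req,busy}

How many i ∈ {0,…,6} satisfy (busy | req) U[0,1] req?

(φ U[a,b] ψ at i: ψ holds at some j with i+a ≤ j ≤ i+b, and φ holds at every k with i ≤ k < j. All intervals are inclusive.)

3

Evaluate at each i in [0,6]:
  i=0: ✗ (no rhs in [0,1])
  i=1: ✗ (no rhs in [1,2])
  i=2: ✗ (lhs fails at k=2 before rhs at j=3)
  i=3: ✓ (rhs at j=3)
  i=4: ✗ (lhs fails at k=4 before rhs at j=5)
  i=5: ✓ (rhs at j=5)
  i=6: ✓ (rhs at j=6)
Positions where it holds: {3, 5, 6} → 3.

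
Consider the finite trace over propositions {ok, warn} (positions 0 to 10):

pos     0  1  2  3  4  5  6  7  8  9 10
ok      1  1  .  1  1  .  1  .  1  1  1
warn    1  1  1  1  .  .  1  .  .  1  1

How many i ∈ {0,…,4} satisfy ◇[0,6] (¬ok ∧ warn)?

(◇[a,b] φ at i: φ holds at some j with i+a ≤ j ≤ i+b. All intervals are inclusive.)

3

Evaluate at each i in [0,4]:
  i=0: ✓ (witness j=2)
  i=1: ✓ (witness j=2)
  i=2: ✓ (witness j=2)
  i=3: ✗ (none in [3,9])
  i=4: ✗ (none in [4,10])
Positions where it holds: {0, 1, 2} → 3.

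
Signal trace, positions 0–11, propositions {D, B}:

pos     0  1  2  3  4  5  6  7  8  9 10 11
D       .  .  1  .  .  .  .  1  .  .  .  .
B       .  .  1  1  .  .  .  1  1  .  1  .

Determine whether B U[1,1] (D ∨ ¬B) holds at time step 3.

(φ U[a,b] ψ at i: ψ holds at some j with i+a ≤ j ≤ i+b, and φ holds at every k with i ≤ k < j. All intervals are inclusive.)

Need some j in [4,4] with (D ∨ ¬B), and B at every k in [3,j-1].
  j=4: (D ∨ ¬B) holds; B holds at every k in [3,3] → satisfied.

Holds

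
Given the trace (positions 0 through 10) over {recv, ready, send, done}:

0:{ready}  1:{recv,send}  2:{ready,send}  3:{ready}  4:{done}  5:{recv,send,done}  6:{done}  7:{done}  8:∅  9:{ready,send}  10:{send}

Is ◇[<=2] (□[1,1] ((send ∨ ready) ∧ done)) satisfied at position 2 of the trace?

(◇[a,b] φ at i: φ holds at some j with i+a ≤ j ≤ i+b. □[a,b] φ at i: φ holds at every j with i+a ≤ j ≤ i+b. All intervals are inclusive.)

Holds

Check □[1,1] ((send ∨ ready) ∧ done) at each j in [2,4]:
  j=2: fails at 3
  j=3: fails at 4
  j=4: holds on [5,5]
Found at j=4 → formula holds.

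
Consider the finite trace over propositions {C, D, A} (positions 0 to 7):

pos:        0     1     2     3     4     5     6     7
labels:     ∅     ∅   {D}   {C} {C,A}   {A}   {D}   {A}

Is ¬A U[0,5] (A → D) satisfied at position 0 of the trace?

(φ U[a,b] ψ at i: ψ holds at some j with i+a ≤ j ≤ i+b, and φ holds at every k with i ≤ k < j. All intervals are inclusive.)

Need some j in [0,5] with (A → D), and ¬A at every k in [0,j-1].
  j=0: (A → D) holds; no prefix to check → satisfied.

Yes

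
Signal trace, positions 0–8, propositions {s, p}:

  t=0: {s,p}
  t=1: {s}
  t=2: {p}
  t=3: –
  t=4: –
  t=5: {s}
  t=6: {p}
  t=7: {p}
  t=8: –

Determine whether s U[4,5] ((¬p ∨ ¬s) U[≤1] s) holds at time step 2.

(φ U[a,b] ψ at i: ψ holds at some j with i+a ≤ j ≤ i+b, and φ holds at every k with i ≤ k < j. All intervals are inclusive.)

False

Need some j in [6,7] with ((¬p ∨ ¬s) U[≤1] s), and s at every k in [2,j-1].
  j=6: ((¬p ∨ ¬s) U[≤1] s) — fails.
  j=7: ((¬p ∨ ¬s) U[≤1] s) — fails.
No j in the window works → until fails.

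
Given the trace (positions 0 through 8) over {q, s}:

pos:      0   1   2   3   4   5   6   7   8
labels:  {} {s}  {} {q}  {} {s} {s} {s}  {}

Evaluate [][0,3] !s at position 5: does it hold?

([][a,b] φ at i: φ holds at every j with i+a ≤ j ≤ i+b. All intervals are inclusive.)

Check !s at every j in [5,8]:
  j=5: false
  j=6: false
  j=7: false
  j=8: true
Fails at j=5 → formula fails.

Does not hold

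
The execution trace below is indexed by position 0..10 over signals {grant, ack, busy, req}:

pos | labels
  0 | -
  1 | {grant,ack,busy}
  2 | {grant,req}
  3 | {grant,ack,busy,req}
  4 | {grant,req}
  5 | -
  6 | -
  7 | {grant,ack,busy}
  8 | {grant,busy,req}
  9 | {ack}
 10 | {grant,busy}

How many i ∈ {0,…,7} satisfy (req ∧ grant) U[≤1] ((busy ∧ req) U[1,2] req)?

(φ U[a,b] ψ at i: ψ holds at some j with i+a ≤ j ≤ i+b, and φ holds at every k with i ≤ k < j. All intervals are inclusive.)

Evaluate at each i in [0,7]:
  i=0: ✗ (no rhs in [0,1])
  i=1: ✗ (no rhs in [1,2])
  i=2: ✓ (rhs at j=3; lhs holds on [2,2])
  i=3: ✓ (rhs at j=3)
  i=4: ✗ (no rhs in [4,5])
  i=5: ✗ (no rhs in [5,6])
  i=6: ✗ (no rhs in [6,7])
  i=7: ✗ (no rhs in [7,8])
Positions where it holds: {2, 3} → 2.

2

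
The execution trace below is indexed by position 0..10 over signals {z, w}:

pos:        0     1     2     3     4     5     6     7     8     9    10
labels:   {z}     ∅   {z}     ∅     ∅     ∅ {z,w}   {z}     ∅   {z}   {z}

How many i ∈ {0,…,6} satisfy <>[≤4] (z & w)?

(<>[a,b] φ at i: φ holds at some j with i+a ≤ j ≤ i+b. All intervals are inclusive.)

5

Evaluate at each i in [0,6]:
  i=0: ✗ (none in [0,4])
  i=1: ✗ (none in [1,5])
  i=2: ✓ (witness j=6)
  i=3: ✓ (witness j=6)
  i=4: ✓ (witness j=6)
  i=5: ✓ (witness j=6)
  i=6: ✓ (witness j=6)
Positions where it holds: {2, 3, 4, 5, 6} → 5.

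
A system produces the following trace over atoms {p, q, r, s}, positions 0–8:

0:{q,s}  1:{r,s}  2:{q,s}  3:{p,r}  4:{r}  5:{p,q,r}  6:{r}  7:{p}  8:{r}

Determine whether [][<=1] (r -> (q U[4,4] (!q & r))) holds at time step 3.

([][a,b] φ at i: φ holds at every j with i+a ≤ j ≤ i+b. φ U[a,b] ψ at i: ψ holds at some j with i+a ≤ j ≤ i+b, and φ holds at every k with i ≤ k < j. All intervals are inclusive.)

Check (r -> (q U[4,4] (!q & r))) at every j in [3,4]:
  j=3: antecedent true; consequent fails → ✗
  j=4: antecedent true; consequent fails → ✗
Fails at j=3 → formula fails.

No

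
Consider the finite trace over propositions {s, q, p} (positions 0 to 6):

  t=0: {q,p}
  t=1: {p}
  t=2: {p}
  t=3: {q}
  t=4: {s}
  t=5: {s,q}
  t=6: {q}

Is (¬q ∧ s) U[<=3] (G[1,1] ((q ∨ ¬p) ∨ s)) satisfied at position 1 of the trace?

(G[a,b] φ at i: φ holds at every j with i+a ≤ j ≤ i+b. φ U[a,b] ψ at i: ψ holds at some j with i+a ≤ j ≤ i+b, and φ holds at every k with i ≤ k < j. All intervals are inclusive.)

Need some j in [1,4] with G[1,1] ((q ∨ ¬p) ∨ s), and (¬q ∧ s) at every k in [1,j-1].
  j=1: G[1,1] ((q ∨ ¬p) ∨ s) — fails at 2.
  j=2: G[1,1] ((q ∨ ¬p) ∨ s) holds, but (¬q ∧ s) fails at k=1 → not this j.
  j=3: G[1,1] ((q ∨ ¬p) ∨ s) holds, but (¬q ∧ s) fails at k=1 → not this j.
  j=4: G[1,1] ((q ∨ ¬p) ∨ s) holds, but (¬q ∧ s) fails at k=1 → not this j.
No j in the window works → until fails.

False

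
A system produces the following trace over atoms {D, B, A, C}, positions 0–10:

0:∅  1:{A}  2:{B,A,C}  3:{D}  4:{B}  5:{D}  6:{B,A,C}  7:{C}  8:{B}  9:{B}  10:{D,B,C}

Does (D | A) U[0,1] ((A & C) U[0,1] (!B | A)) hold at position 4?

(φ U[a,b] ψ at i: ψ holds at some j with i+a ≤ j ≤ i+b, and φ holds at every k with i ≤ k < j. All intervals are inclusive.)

No

Need some j in [4,5] with ((A & C) U[0,1] (!B | A)), and (D | A) at every k in [4,j-1].
  j=4: ((A & C) U[0,1] (!B | A)) — fails.
  j=5: ((A & C) U[0,1] (!B | A)) holds, but (D | A) fails at k=4 → not this j.
No j in the window works → until fails.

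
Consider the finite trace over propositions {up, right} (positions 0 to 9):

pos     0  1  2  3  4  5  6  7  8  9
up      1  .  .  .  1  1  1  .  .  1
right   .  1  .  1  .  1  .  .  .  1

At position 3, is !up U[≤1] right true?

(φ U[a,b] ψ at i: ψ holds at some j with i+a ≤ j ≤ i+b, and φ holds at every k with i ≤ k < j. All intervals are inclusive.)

Need some j in [3,4] with right, and !up at every k in [3,j-1].
  j=3: right holds; no prefix to check → satisfied.

Yes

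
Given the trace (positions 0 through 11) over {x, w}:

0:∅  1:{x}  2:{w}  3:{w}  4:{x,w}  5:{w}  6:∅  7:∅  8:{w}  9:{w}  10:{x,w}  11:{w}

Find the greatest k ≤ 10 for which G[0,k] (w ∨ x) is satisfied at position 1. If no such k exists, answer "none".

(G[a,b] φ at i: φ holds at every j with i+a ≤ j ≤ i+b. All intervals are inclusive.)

(w ∨ x) must hold from j=1 onward; find where it first fails.
  j=1: holds
  j=2: holds
  j=3: holds
  j=4: holds
  j=5: holds
  j=6: fails
Holds on [1,5], so largest k = 4.

4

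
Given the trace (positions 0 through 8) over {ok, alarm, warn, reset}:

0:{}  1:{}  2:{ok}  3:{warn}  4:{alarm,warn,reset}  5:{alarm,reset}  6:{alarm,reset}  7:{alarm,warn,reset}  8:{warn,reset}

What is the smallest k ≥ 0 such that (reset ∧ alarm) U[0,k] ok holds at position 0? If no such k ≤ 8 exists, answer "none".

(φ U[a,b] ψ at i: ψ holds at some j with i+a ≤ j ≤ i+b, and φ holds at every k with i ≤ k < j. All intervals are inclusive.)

Need earliest j ≥ 0 with ok, and (reset ∧ alarm) at every k in [0,j-1].
  j=0: rhs fails.
  j=1: rhs fails.
  j=2: rhs holds but lhs fails at k=0.
  j=3: rhs fails.
  j=4: rhs fails.
  j=5: rhs fails.
  j=6: rhs fails.
  j=7: rhs fails.
  j=8: rhs fails.
No witness within the range → none.

none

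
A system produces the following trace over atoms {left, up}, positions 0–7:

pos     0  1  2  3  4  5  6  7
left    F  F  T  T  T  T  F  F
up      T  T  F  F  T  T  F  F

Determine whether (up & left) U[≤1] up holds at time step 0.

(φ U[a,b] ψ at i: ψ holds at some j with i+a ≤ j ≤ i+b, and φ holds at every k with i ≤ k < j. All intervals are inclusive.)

Need some j in [0,1] with up, and (up & left) at every k in [0,j-1].
  j=0: up holds; no prefix to check → satisfied.

True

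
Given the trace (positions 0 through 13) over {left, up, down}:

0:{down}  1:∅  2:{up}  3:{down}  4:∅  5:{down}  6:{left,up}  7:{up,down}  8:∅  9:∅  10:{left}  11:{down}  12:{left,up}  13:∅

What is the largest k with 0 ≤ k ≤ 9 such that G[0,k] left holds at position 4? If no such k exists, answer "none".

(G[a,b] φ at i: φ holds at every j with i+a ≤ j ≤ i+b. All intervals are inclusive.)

none

left must hold from j=4 onward; find where it first fails.
  j=4: fails → no k works.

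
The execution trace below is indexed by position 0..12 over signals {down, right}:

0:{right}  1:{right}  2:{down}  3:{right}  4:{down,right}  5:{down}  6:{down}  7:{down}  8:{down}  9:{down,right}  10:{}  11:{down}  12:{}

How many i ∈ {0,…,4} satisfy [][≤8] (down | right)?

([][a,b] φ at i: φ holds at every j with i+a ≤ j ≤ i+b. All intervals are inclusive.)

2

Evaluate at each i in [0,4]:
  i=0: ✓ (all of [0,8])
  i=1: ✓ (all of [1,9])
  i=2: ✗ (fails at j=10)
  i=3: ✗ (fails at j=10)
  i=4: ✗ (fails at j=10)
Positions where it holds: {0, 1} → 2.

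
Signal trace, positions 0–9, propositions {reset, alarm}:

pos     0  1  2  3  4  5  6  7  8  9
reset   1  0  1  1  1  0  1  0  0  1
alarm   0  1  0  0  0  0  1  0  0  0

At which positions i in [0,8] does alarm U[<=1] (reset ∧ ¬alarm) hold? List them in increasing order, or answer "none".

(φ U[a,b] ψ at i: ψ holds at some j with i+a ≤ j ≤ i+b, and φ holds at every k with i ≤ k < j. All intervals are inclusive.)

0, 1, 2, 3, 4

Evaluate at each i in [0,8]:
  i=0: ✓ (rhs at j=0)
  i=1: ✓ (rhs at j=2; lhs holds on [1,1])
  i=2: ✓ (rhs at j=2)
  i=3: ✓ (rhs at j=3)
  i=4: ✓ (rhs at j=4)
  i=5: ✗ (no rhs in [5,6])
  i=6: ✗ (no rhs in [6,7])
  i=7: ✗ (no rhs in [7,8])
  i=8: ✗ (lhs fails at k=8 before rhs at j=9)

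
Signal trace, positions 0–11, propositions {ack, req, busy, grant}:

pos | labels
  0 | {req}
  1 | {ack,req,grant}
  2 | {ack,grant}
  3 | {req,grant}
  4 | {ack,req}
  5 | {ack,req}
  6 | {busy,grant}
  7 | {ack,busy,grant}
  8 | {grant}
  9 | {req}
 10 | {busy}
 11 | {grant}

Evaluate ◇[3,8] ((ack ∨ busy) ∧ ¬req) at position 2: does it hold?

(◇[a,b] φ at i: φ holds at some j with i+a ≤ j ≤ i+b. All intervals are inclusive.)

True

Check ((ack ∨ busy) ∧ ¬req) at each j in [5,10]:
  j=5: false
  j=6: true
  j=7: true
  j=8: false
  j=9: false
  j=10: true
Found at j=6 → formula holds.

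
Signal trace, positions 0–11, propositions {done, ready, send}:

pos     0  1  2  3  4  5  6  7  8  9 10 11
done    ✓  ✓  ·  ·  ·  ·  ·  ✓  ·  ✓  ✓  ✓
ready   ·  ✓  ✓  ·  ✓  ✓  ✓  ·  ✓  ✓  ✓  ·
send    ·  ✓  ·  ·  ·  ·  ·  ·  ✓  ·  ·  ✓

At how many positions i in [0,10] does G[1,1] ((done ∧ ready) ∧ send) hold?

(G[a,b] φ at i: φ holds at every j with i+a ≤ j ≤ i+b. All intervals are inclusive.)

1

Evaluate at each i in [0,10]:
  i=0: ✓ (all of [1,1])
  i=1: ✗ (fails at j=2)
  i=2: ✗ (fails at j=3)
  i=3: ✗ (fails at j=4)
  i=4: ✗ (fails at j=5)
  i=5: ✗ (fails at j=6)
  i=6: ✗ (fails at j=7)
  i=7: ✗ (fails at j=8)
  i=8: ✗ (fails at j=9)
  i=9: ✗ (fails at j=10)
  i=10: ✗ (fails at j=11)
Positions where it holds: {0} → 1.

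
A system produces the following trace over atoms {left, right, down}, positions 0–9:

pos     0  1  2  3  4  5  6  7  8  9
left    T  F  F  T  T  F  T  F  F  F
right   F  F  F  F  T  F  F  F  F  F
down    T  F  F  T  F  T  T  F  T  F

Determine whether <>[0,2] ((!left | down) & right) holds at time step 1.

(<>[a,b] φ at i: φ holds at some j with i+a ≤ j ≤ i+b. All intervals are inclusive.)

Does not hold

Check ((!left | down) & right) at each j in [1,3]:
  j=1: false
  j=2: false
  j=3: false
No position in the window satisfies it → formula fails.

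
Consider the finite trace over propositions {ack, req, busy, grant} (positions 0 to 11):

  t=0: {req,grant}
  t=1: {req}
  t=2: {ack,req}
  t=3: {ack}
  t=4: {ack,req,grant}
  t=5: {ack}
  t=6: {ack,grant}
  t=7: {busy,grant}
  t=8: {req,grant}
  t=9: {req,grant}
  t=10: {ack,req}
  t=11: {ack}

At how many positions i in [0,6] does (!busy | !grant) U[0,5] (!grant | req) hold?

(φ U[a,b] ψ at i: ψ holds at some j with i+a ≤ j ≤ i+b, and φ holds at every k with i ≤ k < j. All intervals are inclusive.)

Evaluate at each i in [0,6]:
  i=0: ✓ (rhs at j=0)
  i=1: ✓ (rhs at j=1)
  i=2: ✓ (rhs at j=2)
  i=3: ✓ (rhs at j=3)
  i=4: ✓ (rhs at j=4)
  i=5: ✓ (rhs at j=5)
  i=6: ✗ (lhs fails at k=7 before rhs at j=8)
Positions where it holds: {0, 1, 2, 3, 4, 5} → 6.

6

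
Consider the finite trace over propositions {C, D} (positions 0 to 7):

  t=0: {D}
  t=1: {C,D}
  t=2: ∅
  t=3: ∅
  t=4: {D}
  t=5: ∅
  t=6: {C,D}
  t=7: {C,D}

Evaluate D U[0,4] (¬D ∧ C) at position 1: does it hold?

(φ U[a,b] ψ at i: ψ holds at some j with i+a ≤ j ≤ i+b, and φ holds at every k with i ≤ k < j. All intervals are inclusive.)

Does not hold

Need some j in [1,5] with (¬D ∧ C), and D at every k in [1,j-1].
  j=1: (¬D ∧ C) false.
  j=2: (¬D ∧ C) false.
  j=3: (¬D ∧ C) false.
  j=4: (¬D ∧ C) false.
  j=5: (¬D ∧ C) false.
No j in the window works → until fails.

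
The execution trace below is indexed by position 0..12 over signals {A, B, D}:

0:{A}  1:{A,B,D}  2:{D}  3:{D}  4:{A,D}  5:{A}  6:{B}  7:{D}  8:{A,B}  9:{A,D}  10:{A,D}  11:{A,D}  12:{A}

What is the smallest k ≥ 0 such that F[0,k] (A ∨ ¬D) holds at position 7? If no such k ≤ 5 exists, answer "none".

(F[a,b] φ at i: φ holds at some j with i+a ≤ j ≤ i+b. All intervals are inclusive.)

1

Scan j = 7,8,… for (A ∨ ¬D):
  j=7: fails
  j=8: holds
First hit at j=8, so smallest k = 8-7 = 1.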